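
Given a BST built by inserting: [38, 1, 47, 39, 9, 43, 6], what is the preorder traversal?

Tree insertion order: [38, 1, 47, 39, 9, 43, 6]
Tree (level-order array): [38, 1, 47, None, 9, 39, None, 6, None, None, 43]
Preorder traversal: [38, 1, 9, 6, 47, 39, 43]


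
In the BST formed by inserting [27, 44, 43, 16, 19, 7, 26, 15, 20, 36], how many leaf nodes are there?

Tree built from: [27, 44, 43, 16, 19, 7, 26, 15, 20, 36]
Tree (level-order array): [27, 16, 44, 7, 19, 43, None, None, 15, None, 26, 36, None, None, None, 20]
Rule: A leaf has 0 children.
Per-node child counts:
  node 27: 2 child(ren)
  node 16: 2 child(ren)
  node 7: 1 child(ren)
  node 15: 0 child(ren)
  node 19: 1 child(ren)
  node 26: 1 child(ren)
  node 20: 0 child(ren)
  node 44: 1 child(ren)
  node 43: 1 child(ren)
  node 36: 0 child(ren)
Matching nodes: [15, 20, 36]
Count of leaf nodes: 3


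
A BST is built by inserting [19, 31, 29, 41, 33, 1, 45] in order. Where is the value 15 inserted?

Starting tree (level order): [19, 1, 31, None, None, 29, 41, None, None, 33, 45]
Insertion path: 19 -> 1
Result: insert 15 as right child of 1
Final tree (level order): [19, 1, 31, None, 15, 29, 41, None, None, None, None, 33, 45]


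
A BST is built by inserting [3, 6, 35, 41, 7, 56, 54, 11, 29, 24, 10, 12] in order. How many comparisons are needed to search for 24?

Search path for 24: 3 -> 6 -> 35 -> 7 -> 11 -> 29 -> 24
Found: True
Comparisons: 7


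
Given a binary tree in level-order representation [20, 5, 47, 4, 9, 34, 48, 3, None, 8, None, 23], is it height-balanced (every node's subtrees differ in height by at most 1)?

Tree (level-order array): [20, 5, 47, 4, 9, 34, 48, 3, None, 8, None, 23]
Definition: a tree is height-balanced if, at every node, |h(left) - h(right)| <= 1 (empty subtree has height -1).
Bottom-up per-node check:
  node 3: h_left=-1, h_right=-1, diff=0 [OK], height=0
  node 4: h_left=0, h_right=-1, diff=1 [OK], height=1
  node 8: h_left=-1, h_right=-1, diff=0 [OK], height=0
  node 9: h_left=0, h_right=-1, diff=1 [OK], height=1
  node 5: h_left=1, h_right=1, diff=0 [OK], height=2
  node 23: h_left=-1, h_right=-1, diff=0 [OK], height=0
  node 34: h_left=0, h_right=-1, diff=1 [OK], height=1
  node 48: h_left=-1, h_right=-1, diff=0 [OK], height=0
  node 47: h_left=1, h_right=0, diff=1 [OK], height=2
  node 20: h_left=2, h_right=2, diff=0 [OK], height=3
All nodes satisfy the balance condition.
Result: Balanced


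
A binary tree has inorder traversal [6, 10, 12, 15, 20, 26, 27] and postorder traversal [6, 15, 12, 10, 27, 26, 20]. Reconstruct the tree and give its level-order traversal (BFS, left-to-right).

Inorder:   [6, 10, 12, 15, 20, 26, 27]
Postorder: [6, 15, 12, 10, 27, 26, 20]
Algorithm: postorder visits root last, so walk postorder right-to-left;
each value is the root of the current inorder slice — split it at that
value, recurse on the right subtree first, then the left.
Recursive splits:
  root=20; inorder splits into left=[6, 10, 12, 15], right=[26, 27]
  root=26; inorder splits into left=[], right=[27]
  root=27; inorder splits into left=[], right=[]
  root=10; inorder splits into left=[6], right=[12, 15]
  root=12; inorder splits into left=[], right=[15]
  root=15; inorder splits into left=[], right=[]
  root=6; inorder splits into left=[], right=[]
Reconstructed level-order: [20, 10, 26, 6, 12, 27, 15]


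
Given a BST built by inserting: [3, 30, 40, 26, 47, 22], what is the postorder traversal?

Tree insertion order: [3, 30, 40, 26, 47, 22]
Tree (level-order array): [3, None, 30, 26, 40, 22, None, None, 47]
Postorder traversal: [22, 26, 47, 40, 30, 3]


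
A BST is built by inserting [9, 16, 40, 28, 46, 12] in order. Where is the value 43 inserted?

Starting tree (level order): [9, None, 16, 12, 40, None, None, 28, 46]
Insertion path: 9 -> 16 -> 40 -> 46
Result: insert 43 as left child of 46
Final tree (level order): [9, None, 16, 12, 40, None, None, 28, 46, None, None, 43]


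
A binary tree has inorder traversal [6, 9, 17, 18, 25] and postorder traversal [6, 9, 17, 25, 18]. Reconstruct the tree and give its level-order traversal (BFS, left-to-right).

Inorder:   [6, 9, 17, 18, 25]
Postorder: [6, 9, 17, 25, 18]
Algorithm: postorder visits root last, so walk postorder right-to-left;
each value is the root of the current inorder slice — split it at that
value, recurse on the right subtree first, then the left.
Recursive splits:
  root=18; inorder splits into left=[6, 9, 17], right=[25]
  root=25; inorder splits into left=[], right=[]
  root=17; inorder splits into left=[6, 9], right=[]
  root=9; inorder splits into left=[6], right=[]
  root=6; inorder splits into left=[], right=[]
Reconstructed level-order: [18, 17, 25, 9, 6]


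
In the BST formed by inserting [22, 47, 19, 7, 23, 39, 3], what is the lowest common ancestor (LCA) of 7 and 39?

Tree insertion order: [22, 47, 19, 7, 23, 39, 3]
Tree (level-order array): [22, 19, 47, 7, None, 23, None, 3, None, None, 39]
In a BST, the LCA of p=7, q=39 is the first node v on the
root-to-leaf path with p <= v <= q (go left if both < v, right if both > v).
Walk from root:
  at 22: 7 <= 22 <= 39, this is the LCA
LCA = 22


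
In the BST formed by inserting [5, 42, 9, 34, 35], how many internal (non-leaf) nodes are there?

Tree built from: [5, 42, 9, 34, 35]
Tree (level-order array): [5, None, 42, 9, None, None, 34, None, 35]
Rule: An internal node has at least one child.
Per-node child counts:
  node 5: 1 child(ren)
  node 42: 1 child(ren)
  node 9: 1 child(ren)
  node 34: 1 child(ren)
  node 35: 0 child(ren)
Matching nodes: [5, 42, 9, 34]
Count of internal (non-leaf) nodes: 4


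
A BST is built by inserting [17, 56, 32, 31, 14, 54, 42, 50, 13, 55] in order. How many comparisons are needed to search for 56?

Search path for 56: 17 -> 56
Found: True
Comparisons: 2


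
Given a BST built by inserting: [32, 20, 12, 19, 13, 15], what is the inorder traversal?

Tree insertion order: [32, 20, 12, 19, 13, 15]
Tree (level-order array): [32, 20, None, 12, None, None, 19, 13, None, None, 15]
Inorder traversal: [12, 13, 15, 19, 20, 32]


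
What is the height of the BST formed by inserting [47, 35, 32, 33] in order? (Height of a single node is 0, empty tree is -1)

Insertion order: [47, 35, 32, 33]
Tree (level-order array): [47, 35, None, 32, None, None, 33]
Compute height bottom-up (empty subtree = -1):
  height(33) = 1 + max(-1, -1) = 0
  height(32) = 1 + max(-1, 0) = 1
  height(35) = 1 + max(1, -1) = 2
  height(47) = 1 + max(2, -1) = 3
Height = 3


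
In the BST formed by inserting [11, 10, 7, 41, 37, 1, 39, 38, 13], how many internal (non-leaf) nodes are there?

Tree built from: [11, 10, 7, 41, 37, 1, 39, 38, 13]
Tree (level-order array): [11, 10, 41, 7, None, 37, None, 1, None, 13, 39, None, None, None, None, 38]
Rule: An internal node has at least one child.
Per-node child counts:
  node 11: 2 child(ren)
  node 10: 1 child(ren)
  node 7: 1 child(ren)
  node 1: 0 child(ren)
  node 41: 1 child(ren)
  node 37: 2 child(ren)
  node 13: 0 child(ren)
  node 39: 1 child(ren)
  node 38: 0 child(ren)
Matching nodes: [11, 10, 7, 41, 37, 39]
Count of internal (non-leaf) nodes: 6


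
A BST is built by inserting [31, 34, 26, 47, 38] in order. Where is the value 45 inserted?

Starting tree (level order): [31, 26, 34, None, None, None, 47, 38]
Insertion path: 31 -> 34 -> 47 -> 38
Result: insert 45 as right child of 38
Final tree (level order): [31, 26, 34, None, None, None, 47, 38, None, None, 45]


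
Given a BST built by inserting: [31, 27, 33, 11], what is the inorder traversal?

Tree insertion order: [31, 27, 33, 11]
Tree (level-order array): [31, 27, 33, 11]
Inorder traversal: [11, 27, 31, 33]


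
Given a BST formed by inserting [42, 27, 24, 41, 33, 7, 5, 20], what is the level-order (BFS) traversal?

Tree insertion order: [42, 27, 24, 41, 33, 7, 5, 20]
Tree (level-order array): [42, 27, None, 24, 41, 7, None, 33, None, 5, 20]
BFS from the root, enqueuing left then right child of each popped node:
  queue [42] -> pop 42, enqueue [27], visited so far: [42]
  queue [27] -> pop 27, enqueue [24, 41], visited so far: [42, 27]
  queue [24, 41] -> pop 24, enqueue [7], visited so far: [42, 27, 24]
  queue [41, 7] -> pop 41, enqueue [33], visited so far: [42, 27, 24, 41]
  queue [7, 33] -> pop 7, enqueue [5, 20], visited so far: [42, 27, 24, 41, 7]
  queue [33, 5, 20] -> pop 33, enqueue [none], visited so far: [42, 27, 24, 41, 7, 33]
  queue [5, 20] -> pop 5, enqueue [none], visited so far: [42, 27, 24, 41, 7, 33, 5]
  queue [20] -> pop 20, enqueue [none], visited so far: [42, 27, 24, 41, 7, 33, 5, 20]
Result: [42, 27, 24, 41, 7, 33, 5, 20]


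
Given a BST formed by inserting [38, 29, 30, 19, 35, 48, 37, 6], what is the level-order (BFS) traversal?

Tree insertion order: [38, 29, 30, 19, 35, 48, 37, 6]
Tree (level-order array): [38, 29, 48, 19, 30, None, None, 6, None, None, 35, None, None, None, 37]
BFS from the root, enqueuing left then right child of each popped node:
  queue [38] -> pop 38, enqueue [29, 48], visited so far: [38]
  queue [29, 48] -> pop 29, enqueue [19, 30], visited so far: [38, 29]
  queue [48, 19, 30] -> pop 48, enqueue [none], visited so far: [38, 29, 48]
  queue [19, 30] -> pop 19, enqueue [6], visited so far: [38, 29, 48, 19]
  queue [30, 6] -> pop 30, enqueue [35], visited so far: [38, 29, 48, 19, 30]
  queue [6, 35] -> pop 6, enqueue [none], visited so far: [38, 29, 48, 19, 30, 6]
  queue [35] -> pop 35, enqueue [37], visited so far: [38, 29, 48, 19, 30, 6, 35]
  queue [37] -> pop 37, enqueue [none], visited so far: [38, 29, 48, 19, 30, 6, 35, 37]
Result: [38, 29, 48, 19, 30, 6, 35, 37]


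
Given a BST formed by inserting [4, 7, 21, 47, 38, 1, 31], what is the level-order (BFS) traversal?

Tree insertion order: [4, 7, 21, 47, 38, 1, 31]
Tree (level-order array): [4, 1, 7, None, None, None, 21, None, 47, 38, None, 31]
BFS from the root, enqueuing left then right child of each popped node:
  queue [4] -> pop 4, enqueue [1, 7], visited so far: [4]
  queue [1, 7] -> pop 1, enqueue [none], visited so far: [4, 1]
  queue [7] -> pop 7, enqueue [21], visited so far: [4, 1, 7]
  queue [21] -> pop 21, enqueue [47], visited so far: [4, 1, 7, 21]
  queue [47] -> pop 47, enqueue [38], visited so far: [4, 1, 7, 21, 47]
  queue [38] -> pop 38, enqueue [31], visited so far: [4, 1, 7, 21, 47, 38]
  queue [31] -> pop 31, enqueue [none], visited so far: [4, 1, 7, 21, 47, 38, 31]
Result: [4, 1, 7, 21, 47, 38, 31]


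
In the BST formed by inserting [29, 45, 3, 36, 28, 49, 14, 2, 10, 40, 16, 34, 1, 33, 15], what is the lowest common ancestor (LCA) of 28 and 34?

Tree insertion order: [29, 45, 3, 36, 28, 49, 14, 2, 10, 40, 16, 34, 1, 33, 15]
Tree (level-order array): [29, 3, 45, 2, 28, 36, 49, 1, None, 14, None, 34, 40, None, None, None, None, 10, 16, 33, None, None, None, None, None, 15]
In a BST, the LCA of p=28, q=34 is the first node v on the
root-to-leaf path with p <= v <= q (go left if both < v, right if both > v).
Walk from root:
  at 29: 28 <= 29 <= 34, this is the LCA
LCA = 29


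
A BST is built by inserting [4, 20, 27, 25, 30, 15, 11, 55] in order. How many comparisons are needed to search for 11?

Search path for 11: 4 -> 20 -> 15 -> 11
Found: True
Comparisons: 4


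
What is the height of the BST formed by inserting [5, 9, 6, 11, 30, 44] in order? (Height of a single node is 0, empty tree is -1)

Insertion order: [5, 9, 6, 11, 30, 44]
Tree (level-order array): [5, None, 9, 6, 11, None, None, None, 30, None, 44]
Compute height bottom-up (empty subtree = -1):
  height(6) = 1 + max(-1, -1) = 0
  height(44) = 1 + max(-1, -1) = 0
  height(30) = 1 + max(-1, 0) = 1
  height(11) = 1 + max(-1, 1) = 2
  height(9) = 1 + max(0, 2) = 3
  height(5) = 1 + max(-1, 3) = 4
Height = 4


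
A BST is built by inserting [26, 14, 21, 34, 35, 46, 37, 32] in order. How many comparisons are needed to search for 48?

Search path for 48: 26 -> 34 -> 35 -> 46
Found: False
Comparisons: 4


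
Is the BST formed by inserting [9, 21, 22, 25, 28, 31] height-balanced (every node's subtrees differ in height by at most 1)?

Tree (level-order array): [9, None, 21, None, 22, None, 25, None, 28, None, 31]
Definition: a tree is height-balanced if, at every node, |h(left) - h(right)| <= 1 (empty subtree has height -1).
Bottom-up per-node check:
  node 31: h_left=-1, h_right=-1, diff=0 [OK], height=0
  node 28: h_left=-1, h_right=0, diff=1 [OK], height=1
  node 25: h_left=-1, h_right=1, diff=2 [FAIL (|-1-1|=2 > 1)], height=2
  node 22: h_left=-1, h_right=2, diff=3 [FAIL (|-1-2|=3 > 1)], height=3
  node 21: h_left=-1, h_right=3, diff=4 [FAIL (|-1-3|=4 > 1)], height=4
  node 9: h_left=-1, h_right=4, diff=5 [FAIL (|-1-4|=5 > 1)], height=5
Node 25 violates the condition: |-1 - 1| = 2 > 1.
Result: Not balanced


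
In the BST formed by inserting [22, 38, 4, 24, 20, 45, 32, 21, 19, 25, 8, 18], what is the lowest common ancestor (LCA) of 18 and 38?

Tree insertion order: [22, 38, 4, 24, 20, 45, 32, 21, 19, 25, 8, 18]
Tree (level-order array): [22, 4, 38, None, 20, 24, 45, 19, 21, None, 32, None, None, 8, None, None, None, 25, None, None, 18]
In a BST, the LCA of p=18, q=38 is the first node v on the
root-to-leaf path with p <= v <= q (go left if both < v, right if both > v).
Walk from root:
  at 22: 18 <= 22 <= 38, this is the LCA
LCA = 22


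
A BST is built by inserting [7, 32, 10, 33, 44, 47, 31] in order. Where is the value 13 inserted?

Starting tree (level order): [7, None, 32, 10, 33, None, 31, None, 44, None, None, None, 47]
Insertion path: 7 -> 32 -> 10 -> 31
Result: insert 13 as left child of 31
Final tree (level order): [7, None, 32, 10, 33, None, 31, None, 44, 13, None, None, 47]


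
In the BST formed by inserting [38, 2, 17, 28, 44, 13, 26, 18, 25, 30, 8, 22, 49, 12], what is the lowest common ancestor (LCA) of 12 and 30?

Tree insertion order: [38, 2, 17, 28, 44, 13, 26, 18, 25, 30, 8, 22, 49, 12]
Tree (level-order array): [38, 2, 44, None, 17, None, 49, 13, 28, None, None, 8, None, 26, 30, None, 12, 18, None, None, None, None, None, None, 25, 22]
In a BST, the LCA of p=12, q=30 is the first node v on the
root-to-leaf path with p <= v <= q (go left if both < v, right if both > v).
Walk from root:
  at 38: both 12 and 30 < 38, go left
  at 2: both 12 and 30 > 2, go right
  at 17: 12 <= 17 <= 30, this is the LCA
LCA = 17


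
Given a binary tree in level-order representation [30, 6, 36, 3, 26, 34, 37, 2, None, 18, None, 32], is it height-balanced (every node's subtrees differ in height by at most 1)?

Tree (level-order array): [30, 6, 36, 3, 26, 34, 37, 2, None, 18, None, 32]
Definition: a tree is height-balanced if, at every node, |h(left) - h(right)| <= 1 (empty subtree has height -1).
Bottom-up per-node check:
  node 2: h_left=-1, h_right=-1, diff=0 [OK], height=0
  node 3: h_left=0, h_right=-1, diff=1 [OK], height=1
  node 18: h_left=-1, h_right=-1, diff=0 [OK], height=0
  node 26: h_left=0, h_right=-1, diff=1 [OK], height=1
  node 6: h_left=1, h_right=1, diff=0 [OK], height=2
  node 32: h_left=-1, h_right=-1, diff=0 [OK], height=0
  node 34: h_left=0, h_right=-1, diff=1 [OK], height=1
  node 37: h_left=-1, h_right=-1, diff=0 [OK], height=0
  node 36: h_left=1, h_right=0, diff=1 [OK], height=2
  node 30: h_left=2, h_right=2, diff=0 [OK], height=3
All nodes satisfy the balance condition.
Result: Balanced


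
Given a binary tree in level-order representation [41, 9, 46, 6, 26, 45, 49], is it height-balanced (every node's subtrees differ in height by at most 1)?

Tree (level-order array): [41, 9, 46, 6, 26, 45, 49]
Definition: a tree is height-balanced if, at every node, |h(left) - h(right)| <= 1 (empty subtree has height -1).
Bottom-up per-node check:
  node 6: h_left=-1, h_right=-1, diff=0 [OK], height=0
  node 26: h_left=-1, h_right=-1, diff=0 [OK], height=0
  node 9: h_left=0, h_right=0, diff=0 [OK], height=1
  node 45: h_left=-1, h_right=-1, diff=0 [OK], height=0
  node 49: h_left=-1, h_right=-1, diff=0 [OK], height=0
  node 46: h_left=0, h_right=0, diff=0 [OK], height=1
  node 41: h_left=1, h_right=1, diff=0 [OK], height=2
All nodes satisfy the balance condition.
Result: Balanced


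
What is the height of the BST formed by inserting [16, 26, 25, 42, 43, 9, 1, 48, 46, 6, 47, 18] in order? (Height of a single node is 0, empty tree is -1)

Insertion order: [16, 26, 25, 42, 43, 9, 1, 48, 46, 6, 47, 18]
Tree (level-order array): [16, 9, 26, 1, None, 25, 42, None, 6, 18, None, None, 43, None, None, None, None, None, 48, 46, None, None, 47]
Compute height bottom-up (empty subtree = -1):
  height(6) = 1 + max(-1, -1) = 0
  height(1) = 1 + max(-1, 0) = 1
  height(9) = 1 + max(1, -1) = 2
  height(18) = 1 + max(-1, -1) = 0
  height(25) = 1 + max(0, -1) = 1
  height(47) = 1 + max(-1, -1) = 0
  height(46) = 1 + max(-1, 0) = 1
  height(48) = 1 + max(1, -1) = 2
  height(43) = 1 + max(-1, 2) = 3
  height(42) = 1 + max(-1, 3) = 4
  height(26) = 1 + max(1, 4) = 5
  height(16) = 1 + max(2, 5) = 6
Height = 6


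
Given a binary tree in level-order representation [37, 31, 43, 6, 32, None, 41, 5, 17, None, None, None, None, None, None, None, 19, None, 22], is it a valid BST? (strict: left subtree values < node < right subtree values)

Level-order array: [37, 31, 43, 6, 32, None, 41, 5, 17, None, None, None, None, None, None, None, 19, None, 22]
Validate using subtree bounds (lo, hi): at each node, require lo < value < hi,
then recurse left with hi=value and right with lo=value.
Preorder trace (stopping at first violation):
  at node 37 with bounds (-inf, +inf): OK
  at node 31 with bounds (-inf, 37): OK
  at node 6 with bounds (-inf, 31): OK
  at node 5 with bounds (-inf, 6): OK
  at node 17 with bounds (6, 31): OK
  at node 19 with bounds (17, 31): OK
  at node 22 with bounds (19, 31): OK
  at node 32 with bounds (31, 37): OK
  at node 43 with bounds (37, +inf): OK
  at node 41 with bounds (43, +inf): VIOLATION
Node 41 violates its bound: not (43 < 41 < +inf).
Result: Not a valid BST


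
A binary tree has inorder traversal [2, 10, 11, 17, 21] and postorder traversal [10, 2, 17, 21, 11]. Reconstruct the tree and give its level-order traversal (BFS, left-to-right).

Inorder:   [2, 10, 11, 17, 21]
Postorder: [10, 2, 17, 21, 11]
Algorithm: postorder visits root last, so walk postorder right-to-left;
each value is the root of the current inorder slice — split it at that
value, recurse on the right subtree first, then the left.
Recursive splits:
  root=11; inorder splits into left=[2, 10], right=[17, 21]
  root=21; inorder splits into left=[17], right=[]
  root=17; inorder splits into left=[], right=[]
  root=2; inorder splits into left=[], right=[10]
  root=10; inorder splits into left=[], right=[]
Reconstructed level-order: [11, 2, 21, 10, 17]


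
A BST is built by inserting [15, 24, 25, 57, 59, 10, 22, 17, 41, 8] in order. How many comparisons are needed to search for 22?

Search path for 22: 15 -> 24 -> 22
Found: True
Comparisons: 3


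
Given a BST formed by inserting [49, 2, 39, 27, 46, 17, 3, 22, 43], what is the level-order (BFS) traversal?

Tree insertion order: [49, 2, 39, 27, 46, 17, 3, 22, 43]
Tree (level-order array): [49, 2, None, None, 39, 27, 46, 17, None, 43, None, 3, 22]
BFS from the root, enqueuing left then right child of each popped node:
  queue [49] -> pop 49, enqueue [2], visited so far: [49]
  queue [2] -> pop 2, enqueue [39], visited so far: [49, 2]
  queue [39] -> pop 39, enqueue [27, 46], visited so far: [49, 2, 39]
  queue [27, 46] -> pop 27, enqueue [17], visited so far: [49, 2, 39, 27]
  queue [46, 17] -> pop 46, enqueue [43], visited so far: [49, 2, 39, 27, 46]
  queue [17, 43] -> pop 17, enqueue [3, 22], visited so far: [49, 2, 39, 27, 46, 17]
  queue [43, 3, 22] -> pop 43, enqueue [none], visited so far: [49, 2, 39, 27, 46, 17, 43]
  queue [3, 22] -> pop 3, enqueue [none], visited so far: [49, 2, 39, 27, 46, 17, 43, 3]
  queue [22] -> pop 22, enqueue [none], visited so far: [49, 2, 39, 27, 46, 17, 43, 3, 22]
Result: [49, 2, 39, 27, 46, 17, 43, 3, 22]


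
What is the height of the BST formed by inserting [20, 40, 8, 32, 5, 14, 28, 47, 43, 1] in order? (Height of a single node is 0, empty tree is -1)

Insertion order: [20, 40, 8, 32, 5, 14, 28, 47, 43, 1]
Tree (level-order array): [20, 8, 40, 5, 14, 32, 47, 1, None, None, None, 28, None, 43]
Compute height bottom-up (empty subtree = -1):
  height(1) = 1 + max(-1, -1) = 0
  height(5) = 1 + max(0, -1) = 1
  height(14) = 1 + max(-1, -1) = 0
  height(8) = 1 + max(1, 0) = 2
  height(28) = 1 + max(-1, -1) = 0
  height(32) = 1 + max(0, -1) = 1
  height(43) = 1 + max(-1, -1) = 0
  height(47) = 1 + max(0, -1) = 1
  height(40) = 1 + max(1, 1) = 2
  height(20) = 1 + max(2, 2) = 3
Height = 3


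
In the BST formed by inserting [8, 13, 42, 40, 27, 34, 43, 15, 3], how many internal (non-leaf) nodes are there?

Tree built from: [8, 13, 42, 40, 27, 34, 43, 15, 3]
Tree (level-order array): [8, 3, 13, None, None, None, 42, 40, 43, 27, None, None, None, 15, 34]
Rule: An internal node has at least one child.
Per-node child counts:
  node 8: 2 child(ren)
  node 3: 0 child(ren)
  node 13: 1 child(ren)
  node 42: 2 child(ren)
  node 40: 1 child(ren)
  node 27: 2 child(ren)
  node 15: 0 child(ren)
  node 34: 0 child(ren)
  node 43: 0 child(ren)
Matching nodes: [8, 13, 42, 40, 27]
Count of internal (non-leaf) nodes: 5


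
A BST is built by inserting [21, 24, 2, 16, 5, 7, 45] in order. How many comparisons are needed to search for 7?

Search path for 7: 21 -> 2 -> 16 -> 5 -> 7
Found: True
Comparisons: 5


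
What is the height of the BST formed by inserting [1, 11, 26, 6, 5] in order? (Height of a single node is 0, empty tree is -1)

Insertion order: [1, 11, 26, 6, 5]
Tree (level-order array): [1, None, 11, 6, 26, 5]
Compute height bottom-up (empty subtree = -1):
  height(5) = 1 + max(-1, -1) = 0
  height(6) = 1 + max(0, -1) = 1
  height(26) = 1 + max(-1, -1) = 0
  height(11) = 1 + max(1, 0) = 2
  height(1) = 1 + max(-1, 2) = 3
Height = 3


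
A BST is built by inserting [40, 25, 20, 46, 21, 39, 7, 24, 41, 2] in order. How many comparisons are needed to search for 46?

Search path for 46: 40 -> 46
Found: True
Comparisons: 2


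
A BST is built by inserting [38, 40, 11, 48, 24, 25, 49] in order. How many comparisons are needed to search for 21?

Search path for 21: 38 -> 11 -> 24
Found: False
Comparisons: 3


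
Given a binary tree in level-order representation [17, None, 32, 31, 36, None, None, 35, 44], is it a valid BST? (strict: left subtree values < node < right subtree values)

Level-order array: [17, None, 32, 31, 36, None, None, 35, 44]
Validate using subtree bounds (lo, hi): at each node, require lo < value < hi,
then recurse left with hi=value and right with lo=value.
Preorder trace (stopping at first violation):
  at node 17 with bounds (-inf, +inf): OK
  at node 32 with bounds (17, +inf): OK
  at node 31 with bounds (17, 32): OK
  at node 36 with bounds (32, +inf): OK
  at node 35 with bounds (32, 36): OK
  at node 44 with bounds (36, +inf): OK
No violation found at any node.
Result: Valid BST


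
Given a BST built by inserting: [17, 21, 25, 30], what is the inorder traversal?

Tree insertion order: [17, 21, 25, 30]
Tree (level-order array): [17, None, 21, None, 25, None, 30]
Inorder traversal: [17, 21, 25, 30]


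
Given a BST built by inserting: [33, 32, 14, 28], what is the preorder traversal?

Tree insertion order: [33, 32, 14, 28]
Tree (level-order array): [33, 32, None, 14, None, None, 28]
Preorder traversal: [33, 32, 14, 28]


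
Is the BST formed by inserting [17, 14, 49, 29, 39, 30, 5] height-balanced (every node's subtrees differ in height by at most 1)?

Tree (level-order array): [17, 14, 49, 5, None, 29, None, None, None, None, 39, 30]
Definition: a tree is height-balanced if, at every node, |h(left) - h(right)| <= 1 (empty subtree has height -1).
Bottom-up per-node check:
  node 5: h_left=-1, h_right=-1, diff=0 [OK], height=0
  node 14: h_left=0, h_right=-1, diff=1 [OK], height=1
  node 30: h_left=-1, h_right=-1, diff=0 [OK], height=0
  node 39: h_left=0, h_right=-1, diff=1 [OK], height=1
  node 29: h_left=-1, h_right=1, diff=2 [FAIL (|-1-1|=2 > 1)], height=2
  node 49: h_left=2, h_right=-1, diff=3 [FAIL (|2--1|=3 > 1)], height=3
  node 17: h_left=1, h_right=3, diff=2 [FAIL (|1-3|=2 > 1)], height=4
Node 29 violates the condition: |-1 - 1| = 2 > 1.
Result: Not balanced


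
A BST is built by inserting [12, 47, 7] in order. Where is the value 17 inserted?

Starting tree (level order): [12, 7, 47]
Insertion path: 12 -> 47
Result: insert 17 as left child of 47
Final tree (level order): [12, 7, 47, None, None, 17]


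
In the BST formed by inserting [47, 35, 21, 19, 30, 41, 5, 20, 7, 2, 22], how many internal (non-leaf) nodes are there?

Tree built from: [47, 35, 21, 19, 30, 41, 5, 20, 7, 2, 22]
Tree (level-order array): [47, 35, None, 21, 41, 19, 30, None, None, 5, 20, 22, None, 2, 7]
Rule: An internal node has at least one child.
Per-node child counts:
  node 47: 1 child(ren)
  node 35: 2 child(ren)
  node 21: 2 child(ren)
  node 19: 2 child(ren)
  node 5: 2 child(ren)
  node 2: 0 child(ren)
  node 7: 0 child(ren)
  node 20: 0 child(ren)
  node 30: 1 child(ren)
  node 22: 0 child(ren)
  node 41: 0 child(ren)
Matching nodes: [47, 35, 21, 19, 5, 30]
Count of internal (non-leaf) nodes: 6


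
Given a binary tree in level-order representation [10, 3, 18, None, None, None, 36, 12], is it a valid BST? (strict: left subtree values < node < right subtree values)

Level-order array: [10, 3, 18, None, None, None, 36, 12]
Validate using subtree bounds (lo, hi): at each node, require lo < value < hi,
then recurse left with hi=value and right with lo=value.
Preorder trace (stopping at first violation):
  at node 10 with bounds (-inf, +inf): OK
  at node 3 with bounds (-inf, 10): OK
  at node 18 with bounds (10, +inf): OK
  at node 36 with bounds (18, +inf): OK
  at node 12 with bounds (18, 36): VIOLATION
Node 12 violates its bound: not (18 < 12 < 36).
Result: Not a valid BST


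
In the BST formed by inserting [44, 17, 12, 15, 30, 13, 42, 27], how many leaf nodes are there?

Tree built from: [44, 17, 12, 15, 30, 13, 42, 27]
Tree (level-order array): [44, 17, None, 12, 30, None, 15, 27, 42, 13]
Rule: A leaf has 0 children.
Per-node child counts:
  node 44: 1 child(ren)
  node 17: 2 child(ren)
  node 12: 1 child(ren)
  node 15: 1 child(ren)
  node 13: 0 child(ren)
  node 30: 2 child(ren)
  node 27: 0 child(ren)
  node 42: 0 child(ren)
Matching nodes: [13, 27, 42]
Count of leaf nodes: 3


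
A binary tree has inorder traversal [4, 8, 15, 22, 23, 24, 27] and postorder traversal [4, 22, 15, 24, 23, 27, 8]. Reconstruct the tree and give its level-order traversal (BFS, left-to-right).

Inorder:   [4, 8, 15, 22, 23, 24, 27]
Postorder: [4, 22, 15, 24, 23, 27, 8]
Algorithm: postorder visits root last, so walk postorder right-to-left;
each value is the root of the current inorder slice — split it at that
value, recurse on the right subtree first, then the left.
Recursive splits:
  root=8; inorder splits into left=[4], right=[15, 22, 23, 24, 27]
  root=27; inorder splits into left=[15, 22, 23, 24], right=[]
  root=23; inorder splits into left=[15, 22], right=[24]
  root=24; inorder splits into left=[], right=[]
  root=15; inorder splits into left=[], right=[22]
  root=22; inorder splits into left=[], right=[]
  root=4; inorder splits into left=[], right=[]
Reconstructed level-order: [8, 4, 27, 23, 15, 24, 22]


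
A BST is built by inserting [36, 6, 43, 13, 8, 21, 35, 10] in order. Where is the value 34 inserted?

Starting tree (level order): [36, 6, 43, None, 13, None, None, 8, 21, None, 10, None, 35]
Insertion path: 36 -> 6 -> 13 -> 21 -> 35
Result: insert 34 as left child of 35
Final tree (level order): [36, 6, 43, None, 13, None, None, 8, 21, None, 10, None, 35, None, None, 34]


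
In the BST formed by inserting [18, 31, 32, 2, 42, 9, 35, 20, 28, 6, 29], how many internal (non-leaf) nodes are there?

Tree built from: [18, 31, 32, 2, 42, 9, 35, 20, 28, 6, 29]
Tree (level-order array): [18, 2, 31, None, 9, 20, 32, 6, None, None, 28, None, 42, None, None, None, 29, 35]
Rule: An internal node has at least one child.
Per-node child counts:
  node 18: 2 child(ren)
  node 2: 1 child(ren)
  node 9: 1 child(ren)
  node 6: 0 child(ren)
  node 31: 2 child(ren)
  node 20: 1 child(ren)
  node 28: 1 child(ren)
  node 29: 0 child(ren)
  node 32: 1 child(ren)
  node 42: 1 child(ren)
  node 35: 0 child(ren)
Matching nodes: [18, 2, 9, 31, 20, 28, 32, 42]
Count of internal (non-leaf) nodes: 8


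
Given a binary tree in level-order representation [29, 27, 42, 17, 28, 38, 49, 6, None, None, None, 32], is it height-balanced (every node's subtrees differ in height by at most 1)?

Tree (level-order array): [29, 27, 42, 17, 28, 38, 49, 6, None, None, None, 32]
Definition: a tree is height-balanced if, at every node, |h(left) - h(right)| <= 1 (empty subtree has height -1).
Bottom-up per-node check:
  node 6: h_left=-1, h_right=-1, diff=0 [OK], height=0
  node 17: h_left=0, h_right=-1, diff=1 [OK], height=1
  node 28: h_left=-1, h_right=-1, diff=0 [OK], height=0
  node 27: h_left=1, h_right=0, diff=1 [OK], height=2
  node 32: h_left=-1, h_right=-1, diff=0 [OK], height=0
  node 38: h_left=0, h_right=-1, diff=1 [OK], height=1
  node 49: h_left=-1, h_right=-1, diff=0 [OK], height=0
  node 42: h_left=1, h_right=0, diff=1 [OK], height=2
  node 29: h_left=2, h_right=2, diff=0 [OK], height=3
All nodes satisfy the balance condition.
Result: Balanced


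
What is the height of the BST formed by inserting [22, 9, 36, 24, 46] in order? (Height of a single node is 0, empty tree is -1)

Insertion order: [22, 9, 36, 24, 46]
Tree (level-order array): [22, 9, 36, None, None, 24, 46]
Compute height bottom-up (empty subtree = -1):
  height(9) = 1 + max(-1, -1) = 0
  height(24) = 1 + max(-1, -1) = 0
  height(46) = 1 + max(-1, -1) = 0
  height(36) = 1 + max(0, 0) = 1
  height(22) = 1 + max(0, 1) = 2
Height = 2


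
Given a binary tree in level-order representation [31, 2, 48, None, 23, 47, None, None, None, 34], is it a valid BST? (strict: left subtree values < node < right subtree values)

Level-order array: [31, 2, 48, None, 23, 47, None, None, None, 34]
Validate using subtree bounds (lo, hi): at each node, require lo < value < hi,
then recurse left with hi=value and right with lo=value.
Preorder trace (stopping at first violation):
  at node 31 with bounds (-inf, +inf): OK
  at node 2 with bounds (-inf, 31): OK
  at node 23 with bounds (2, 31): OK
  at node 48 with bounds (31, +inf): OK
  at node 47 with bounds (31, 48): OK
  at node 34 with bounds (31, 47): OK
No violation found at any node.
Result: Valid BST


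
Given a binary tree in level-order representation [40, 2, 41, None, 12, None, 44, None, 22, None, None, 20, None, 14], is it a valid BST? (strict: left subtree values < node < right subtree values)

Level-order array: [40, 2, 41, None, 12, None, 44, None, 22, None, None, 20, None, 14]
Validate using subtree bounds (lo, hi): at each node, require lo < value < hi,
then recurse left with hi=value and right with lo=value.
Preorder trace (stopping at first violation):
  at node 40 with bounds (-inf, +inf): OK
  at node 2 with bounds (-inf, 40): OK
  at node 12 with bounds (2, 40): OK
  at node 22 with bounds (12, 40): OK
  at node 20 with bounds (12, 22): OK
  at node 14 with bounds (12, 20): OK
  at node 41 with bounds (40, +inf): OK
  at node 44 with bounds (41, +inf): OK
No violation found at any node.
Result: Valid BST


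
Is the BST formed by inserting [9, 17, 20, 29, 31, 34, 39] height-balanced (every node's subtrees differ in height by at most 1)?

Tree (level-order array): [9, None, 17, None, 20, None, 29, None, 31, None, 34, None, 39]
Definition: a tree is height-balanced if, at every node, |h(left) - h(right)| <= 1 (empty subtree has height -1).
Bottom-up per-node check:
  node 39: h_left=-1, h_right=-1, diff=0 [OK], height=0
  node 34: h_left=-1, h_right=0, diff=1 [OK], height=1
  node 31: h_left=-1, h_right=1, diff=2 [FAIL (|-1-1|=2 > 1)], height=2
  node 29: h_left=-1, h_right=2, diff=3 [FAIL (|-1-2|=3 > 1)], height=3
  node 20: h_left=-1, h_right=3, diff=4 [FAIL (|-1-3|=4 > 1)], height=4
  node 17: h_left=-1, h_right=4, diff=5 [FAIL (|-1-4|=5 > 1)], height=5
  node 9: h_left=-1, h_right=5, diff=6 [FAIL (|-1-5|=6 > 1)], height=6
Node 31 violates the condition: |-1 - 1| = 2 > 1.
Result: Not balanced


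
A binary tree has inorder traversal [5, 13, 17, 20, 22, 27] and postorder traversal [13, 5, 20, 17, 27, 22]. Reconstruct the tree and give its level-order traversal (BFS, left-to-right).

Inorder:   [5, 13, 17, 20, 22, 27]
Postorder: [13, 5, 20, 17, 27, 22]
Algorithm: postorder visits root last, so walk postorder right-to-left;
each value is the root of the current inorder slice — split it at that
value, recurse on the right subtree first, then the left.
Recursive splits:
  root=22; inorder splits into left=[5, 13, 17, 20], right=[27]
  root=27; inorder splits into left=[], right=[]
  root=17; inorder splits into left=[5, 13], right=[20]
  root=20; inorder splits into left=[], right=[]
  root=5; inorder splits into left=[], right=[13]
  root=13; inorder splits into left=[], right=[]
Reconstructed level-order: [22, 17, 27, 5, 20, 13]


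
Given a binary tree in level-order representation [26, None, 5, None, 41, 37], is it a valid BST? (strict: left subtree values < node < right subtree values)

Level-order array: [26, None, 5, None, 41, 37]
Validate using subtree bounds (lo, hi): at each node, require lo < value < hi,
then recurse left with hi=value and right with lo=value.
Preorder trace (stopping at first violation):
  at node 26 with bounds (-inf, +inf): OK
  at node 5 with bounds (26, +inf): VIOLATION
Node 5 violates its bound: not (26 < 5 < +inf).
Result: Not a valid BST


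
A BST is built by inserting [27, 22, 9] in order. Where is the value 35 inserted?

Starting tree (level order): [27, 22, None, 9]
Insertion path: 27
Result: insert 35 as right child of 27
Final tree (level order): [27, 22, 35, 9]


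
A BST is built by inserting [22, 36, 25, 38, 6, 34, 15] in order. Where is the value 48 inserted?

Starting tree (level order): [22, 6, 36, None, 15, 25, 38, None, None, None, 34]
Insertion path: 22 -> 36 -> 38
Result: insert 48 as right child of 38
Final tree (level order): [22, 6, 36, None, 15, 25, 38, None, None, None, 34, None, 48]


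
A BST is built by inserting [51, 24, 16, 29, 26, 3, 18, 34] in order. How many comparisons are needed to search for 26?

Search path for 26: 51 -> 24 -> 29 -> 26
Found: True
Comparisons: 4


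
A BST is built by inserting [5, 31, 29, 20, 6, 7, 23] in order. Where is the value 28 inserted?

Starting tree (level order): [5, None, 31, 29, None, 20, None, 6, 23, None, 7]
Insertion path: 5 -> 31 -> 29 -> 20 -> 23
Result: insert 28 as right child of 23
Final tree (level order): [5, None, 31, 29, None, 20, None, 6, 23, None, 7, None, 28]


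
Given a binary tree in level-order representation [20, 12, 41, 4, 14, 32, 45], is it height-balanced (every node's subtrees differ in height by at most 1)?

Tree (level-order array): [20, 12, 41, 4, 14, 32, 45]
Definition: a tree is height-balanced if, at every node, |h(left) - h(right)| <= 1 (empty subtree has height -1).
Bottom-up per-node check:
  node 4: h_left=-1, h_right=-1, diff=0 [OK], height=0
  node 14: h_left=-1, h_right=-1, diff=0 [OK], height=0
  node 12: h_left=0, h_right=0, diff=0 [OK], height=1
  node 32: h_left=-1, h_right=-1, diff=0 [OK], height=0
  node 45: h_left=-1, h_right=-1, diff=0 [OK], height=0
  node 41: h_left=0, h_right=0, diff=0 [OK], height=1
  node 20: h_left=1, h_right=1, diff=0 [OK], height=2
All nodes satisfy the balance condition.
Result: Balanced


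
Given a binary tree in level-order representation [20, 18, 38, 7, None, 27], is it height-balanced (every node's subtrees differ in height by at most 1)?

Tree (level-order array): [20, 18, 38, 7, None, 27]
Definition: a tree is height-balanced if, at every node, |h(left) - h(right)| <= 1 (empty subtree has height -1).
Bottom-up per-node check:
  node 7: h_left=-1, h_right=-1, diff=0 [OK], height=0
  node 18: h_left=0, h_right=-1, diff=1 [OK], height=1
  node 27: h_left=-1, h_right=-1, diff=0 [OK], height=0
  node 38: h_left=0, h_right=-1, diff=1 [OK], height=1
  node 20: h_left=1, h_right=1, diff=0 [OK], height=2
All nodes satisfy the balance condition.
Result: Balanced


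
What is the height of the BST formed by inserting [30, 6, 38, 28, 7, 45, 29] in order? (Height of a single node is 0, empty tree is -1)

Insertion order: [30, 6, 38, 28, 7, 45, 29]
Tree (level-order array): [30, 6, 38, None, 28, None, 45, 7, 29]
Compute height bottom-up (empty subtree = -1):
  height(7) = 1 + max(-1, -1) = 0
  height(29) = 1 + max(-1, -1) = 0
  height(28) = 1 + max(0, 0) = 1
  height(6) = 1 + max(-1, 1) = 2
  height(45) = 1 + max(-1, -1) = 0
  height(38) = 1 + max(-1, 0) = 1
  height(30) = 1 + max(2, 1) = 3
Height = 3


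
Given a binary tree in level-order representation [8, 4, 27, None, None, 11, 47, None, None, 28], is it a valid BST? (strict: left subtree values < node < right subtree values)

Level-order array: [8, 4, 27, None, None, 11, 47, None, None, 28]
Validate using subtree bounds (lo, hi): at each node, require lo < value < hi,
then recurse left with hi=value and right with lo=value.
Preorder trace (stopping at first violation):
  at node 8 with bounds (-inf, +inf): OK
  at node 4 with bounds (-inf, 8): OK
  at node 27 with bounds (8, +inf): OK
  at node 11 with bounds (8, 27): OK
  at node 47 with bounds (27, +inf): OK
  at node 28 with bounds (27, 47): OK
No violation found at any node.
Result: Valid BST


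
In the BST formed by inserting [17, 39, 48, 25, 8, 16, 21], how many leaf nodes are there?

Tree built from: [17, 39, 48, 25, 8, 16, 21]
Tree (level-order array): [17, 8, 39, None, 16, 25, 48, None, None, 21]
Rule: A leaf has 0 children.
Per-node child counts:
  node 17: 2 child(ren)
  node 8: 1 child(ren)
  node 16: 0 child(ren)
  node 39: 2 child(ren)
  node 25: 1 child(ren)
  node 21: 0 child(ren)
  node 48: 0 child(ren)
Matching nodes: [16, 21, 48]
Count of leaf nodes: 3


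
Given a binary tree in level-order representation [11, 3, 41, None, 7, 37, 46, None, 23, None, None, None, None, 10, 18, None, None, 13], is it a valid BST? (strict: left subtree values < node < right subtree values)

Level-order array: [11, 3, 41, None, 7, 37, 46, None, 23, None, None, None, None, 10, 18, None, None, 13]
Validate using subtree bounds (lo, hi): at each node, require lo < value < hi,
then recurse left with hi=value and right with lo=value.
Preorder trace (stopping at first violation):
  at node 11 with bounds (-inf, +inf): OK
  at node 3 with bounds (-inf, 11): OK
  at node 7 with bounds (3, 11): OK
  at node 23 with bounds (7, 11): VIOLATION
Node 23 violates its bound: not (7 < 23 < 11).
Result: Not a valid BST


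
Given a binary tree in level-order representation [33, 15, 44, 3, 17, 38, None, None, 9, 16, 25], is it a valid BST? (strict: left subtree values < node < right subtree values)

Level-order array: [33, 15, 44, 3, 17, 38, None, None, 9, 16, 25]
Validate using subtree bounds (lo, hi): at each node, require lo < value < hi,
then recurse left with hi=value and right with lo=value.
Preorder trace (stopping at first violation):
  at node 33 with bounds (-inf, +inf): OK
  at node 15 with bounds (-inf, 33): OK
  at node 3 with bounds (-inf, 15): OK
  at node 9 with bounds (3, 15): OK
  at node 17 with bounds (15, 33): OK
  at node 16 with bounds (15, 17): OK
  at node 25 with bounds (17, 33): OK
  at node 44 with bounds (33, +inf): OK
  at node 38 with bounds (33, 44): OK
No violation found at any node.
Result: Valid BST


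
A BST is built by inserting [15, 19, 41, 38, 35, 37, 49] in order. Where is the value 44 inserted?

Starting tree (level order): [15, None, 19, None, 41, 38, 49, 35, None, None, None, None, 37]
Insertion path: 15 -> 19 -> 41 -> 49
Result: insert 44 as left child of 49
Final tree (level order): [15, None, 19, None, 41, 38, 49, 35, None, 44, None, None, 37]
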